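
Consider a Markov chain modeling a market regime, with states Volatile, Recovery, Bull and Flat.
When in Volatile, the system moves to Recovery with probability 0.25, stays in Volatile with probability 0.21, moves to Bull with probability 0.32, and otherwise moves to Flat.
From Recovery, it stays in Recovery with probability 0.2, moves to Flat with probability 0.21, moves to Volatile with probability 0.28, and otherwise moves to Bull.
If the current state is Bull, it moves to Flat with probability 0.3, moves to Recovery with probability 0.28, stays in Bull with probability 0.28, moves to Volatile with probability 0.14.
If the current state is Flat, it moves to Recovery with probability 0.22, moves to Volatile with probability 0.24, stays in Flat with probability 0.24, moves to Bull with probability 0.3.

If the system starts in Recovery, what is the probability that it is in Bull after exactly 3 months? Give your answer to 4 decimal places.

Propagate the distribution vector 3 months from Recovery.
After 0 months: (0.0000, 1.0000, 0.0000, 0.0000)
After 1 month: (0.2800, 0.2000, 0.3100, 0.2100)
After 2 months: (0.2086, 0.2430, 0.3014, 0.2470)
After 3 months: (0.2133, 0.2395, 0.3006, 0.2466)
P(in Bull after 3 months) = 0.3006

0.3006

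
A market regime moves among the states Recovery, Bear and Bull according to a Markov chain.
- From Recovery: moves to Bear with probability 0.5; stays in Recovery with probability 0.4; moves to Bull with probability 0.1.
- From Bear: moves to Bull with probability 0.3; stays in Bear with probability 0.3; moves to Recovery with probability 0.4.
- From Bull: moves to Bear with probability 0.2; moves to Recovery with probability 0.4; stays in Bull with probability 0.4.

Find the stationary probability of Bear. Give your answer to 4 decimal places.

0.3556

Let the stationary distribution be π with π = πP and π_1 + π_2 + π_3 = 1.
π_1 = 0.4·π_1 + 0.4·π_2 + 0.4·π_3
π_2 = 0.5·π_1 + 0.3·π_2 + 0.2·π_3
Solving with the normalization constraint gives π = (0.4000, 0.3556, 0.2444).
So the stationary probability of Bear is 0.3556.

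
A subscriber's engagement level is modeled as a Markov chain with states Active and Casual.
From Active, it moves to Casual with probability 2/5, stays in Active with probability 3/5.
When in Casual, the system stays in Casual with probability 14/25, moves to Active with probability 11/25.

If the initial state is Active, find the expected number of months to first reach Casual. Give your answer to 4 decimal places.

Let t(s) be the expected number of months to first reach Casual from state s, with t(Casual) = 0. Conditioning on the first month:
t(Active) = 1 + 0.6·t(Active)
Solving: t(Active) = 2.5000.
Expected months from Active to Casual: 2.5000.

2.5000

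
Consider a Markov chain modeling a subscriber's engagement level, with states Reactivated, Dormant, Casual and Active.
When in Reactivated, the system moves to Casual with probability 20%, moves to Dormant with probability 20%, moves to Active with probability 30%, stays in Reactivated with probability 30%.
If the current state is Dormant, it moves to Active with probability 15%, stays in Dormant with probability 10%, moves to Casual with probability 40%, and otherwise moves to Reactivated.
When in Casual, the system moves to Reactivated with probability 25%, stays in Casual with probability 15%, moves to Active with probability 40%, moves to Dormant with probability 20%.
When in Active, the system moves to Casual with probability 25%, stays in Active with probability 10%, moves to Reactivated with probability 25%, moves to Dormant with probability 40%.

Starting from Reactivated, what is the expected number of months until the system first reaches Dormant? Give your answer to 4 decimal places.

Let t(s) be the expected number of months to first reach Dormant from state s, with t(Dormant) = 0. Conditioning on the first month:
t(Reactivated) = 1 + 0.3·t(Reactivated) + 0.2·t(Casual) + 0.3·t(Active)
t(Casual) = 1 + 0.25·t(Reactivated) + 0.15·t(Casual) + 0.4·t(Active)
t(Active) = 1 + 0.25·t(Reactivated) + 0.25·t(Casual) + 0.1·t(Active)
Solving: t(Reactivated) = 3.9465, t(Casual) = 3.8836, t(Active) = 3.2862.
Expected months from Reactivated to Dormant: 3.9465.

3.9465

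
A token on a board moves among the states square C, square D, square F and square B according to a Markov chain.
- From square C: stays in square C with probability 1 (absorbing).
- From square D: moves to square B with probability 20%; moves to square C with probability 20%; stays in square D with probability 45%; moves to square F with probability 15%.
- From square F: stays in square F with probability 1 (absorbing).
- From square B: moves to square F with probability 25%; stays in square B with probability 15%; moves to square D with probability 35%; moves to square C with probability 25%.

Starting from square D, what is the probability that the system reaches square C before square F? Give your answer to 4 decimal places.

0.5535

Let h(s) be the probability of absorption at square C starting from transient state s. Then h(square C) = 1 and h(square F) = 0. By first-step analysis:
h(square D) = 0.2·1 + 0.45·h(square D) + 0.15·0 + 0.2·h(square B)
h(square B) = 0.25·1 + 0.35·h(square D) + 0.25·0 + 0.15·h(square B)
Solving: h(square D) = 0.5535, h(square B) = 0.5220.
Starting from square D, the probability is 0.5535.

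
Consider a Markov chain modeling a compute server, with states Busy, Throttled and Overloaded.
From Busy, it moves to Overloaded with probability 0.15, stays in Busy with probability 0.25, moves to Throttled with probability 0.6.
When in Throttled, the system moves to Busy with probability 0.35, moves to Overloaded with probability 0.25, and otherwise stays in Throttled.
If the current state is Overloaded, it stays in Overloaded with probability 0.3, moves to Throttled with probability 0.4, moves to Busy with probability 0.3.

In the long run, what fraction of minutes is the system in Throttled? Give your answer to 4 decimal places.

0.4615

Let the stationary distribution be π with π = πP and π_1 + π_2 + π_3 = 1.
π_1 = 0.25·π_1 + 0.35·π_2 + 0.3·π_3
π_2 = 0.6·π_1 + 0.4·π_2 + 0.4·π_3
Solving with the normalization constraint gives π = (0.3077, 0.4615, 0.2308).
So the stationary probability of Throttled is 0.4615.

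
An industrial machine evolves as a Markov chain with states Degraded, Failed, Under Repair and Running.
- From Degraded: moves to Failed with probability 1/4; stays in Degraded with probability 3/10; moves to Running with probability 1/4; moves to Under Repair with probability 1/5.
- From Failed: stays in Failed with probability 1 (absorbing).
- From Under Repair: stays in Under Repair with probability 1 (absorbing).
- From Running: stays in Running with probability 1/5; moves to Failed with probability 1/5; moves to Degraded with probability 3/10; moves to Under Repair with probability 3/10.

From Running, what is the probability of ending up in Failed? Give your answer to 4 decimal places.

0.4433

Let h(s) be the probability of absorption at Failed starting from transient state s. Then h(Failed) = 1 and h(Under Repair) = 0. By first-step analysis:
h(Degraded) = 0.3·h(Degraded) + 0.25·1 + 0.2·0 + 0.25·h(Running)
h(Running) = 0.3·h(Degraded) + 0.2·1 + 0.3·0 + 0.2·h(Running)
Solving: h(Degraded) = 0.5155, h(Running) = 0.4433.
Starting from Running, the probability is 0.4433.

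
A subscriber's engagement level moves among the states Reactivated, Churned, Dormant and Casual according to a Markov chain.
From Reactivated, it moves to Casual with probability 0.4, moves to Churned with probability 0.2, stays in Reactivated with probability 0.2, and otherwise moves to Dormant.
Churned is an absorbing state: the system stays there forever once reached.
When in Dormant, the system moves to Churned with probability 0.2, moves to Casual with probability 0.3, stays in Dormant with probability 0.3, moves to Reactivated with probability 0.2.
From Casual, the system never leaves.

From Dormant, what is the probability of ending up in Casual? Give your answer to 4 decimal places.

Let h(s) be the probability of absorption at Casual starting from transient state s. Then h(Casual) = 1 and h(Churned) = 0. By first-step analysis:
h(Reactivated) = 0.2·h(Reactivated) + 0.2·0 + 0.2·h(Dormant) + 0.4·1
h(Dormant) = 0.2·h(Reactivated) + 0.2·0 + 0.3·h(Dormant) + 0.3·1
Solving: h(Reactivated) = 0.6538, h(Dormant) = 0.6154.
Starting from Dormant, the probability is 0.6154.

0.6154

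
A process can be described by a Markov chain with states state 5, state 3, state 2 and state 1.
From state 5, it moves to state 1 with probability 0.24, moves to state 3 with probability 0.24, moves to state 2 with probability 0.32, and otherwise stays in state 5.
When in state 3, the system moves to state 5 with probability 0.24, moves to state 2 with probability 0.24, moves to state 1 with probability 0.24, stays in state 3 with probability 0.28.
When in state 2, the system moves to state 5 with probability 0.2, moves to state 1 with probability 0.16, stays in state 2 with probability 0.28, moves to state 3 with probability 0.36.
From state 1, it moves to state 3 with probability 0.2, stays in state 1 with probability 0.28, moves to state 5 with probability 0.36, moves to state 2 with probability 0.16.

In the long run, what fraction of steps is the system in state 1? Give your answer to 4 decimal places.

0.2290

Let the stationary distribution be π with π = πP and π_1 + π_2 + π_3 + π_4 = 1.
π_1 = 0.2·π_1 + 0.24·π_2 + 0.2·π_3 + 0.36·π_4
π_2 = 0.24·π_1 + 0.28·π_2 + 0.36·π_3 + 0.2·π_4
π_3 = 0.32·π_1 + 0.24·π_2 + 0.28·π_3 + 0.16·π_4
Solving with the normalization constraint gives π = (0.2475, 0.2719, 0.2515, 0.2290).
So the stationary probability of state 1 is 0.2290.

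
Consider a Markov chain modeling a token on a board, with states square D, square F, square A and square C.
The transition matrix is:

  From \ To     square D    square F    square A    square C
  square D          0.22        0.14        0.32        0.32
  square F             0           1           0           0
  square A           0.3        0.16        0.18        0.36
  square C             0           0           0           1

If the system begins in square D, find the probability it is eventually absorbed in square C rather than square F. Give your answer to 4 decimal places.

0.6946

Let h(s) be the probability of absorption at square C starting from transient state s. Then h(square C) = 1 and h(square F) = 0. By first-step analysis:
h(square D) = 0.22·h(square D) + 0.14·0 + 0.32·h(square A) + 0.32·1
h(square A) = 0.3·h(square D) + 0.16·0 + 0.18·h(square A) + 0.36·1
Solving: h(square D) = 0.6946, h(square A) = 0.6932.
Starting from square D, the probability is 0.6946.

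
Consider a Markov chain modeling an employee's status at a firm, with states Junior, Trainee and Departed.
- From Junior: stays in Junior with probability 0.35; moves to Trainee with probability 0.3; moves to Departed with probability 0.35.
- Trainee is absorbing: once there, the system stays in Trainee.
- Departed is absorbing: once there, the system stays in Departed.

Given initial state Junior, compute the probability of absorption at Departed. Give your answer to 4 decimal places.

Let h(s) be the probability of absorption at Departed starting from transient state s. Then h(Departed) = 1 and h(Trainee) = 0. By first-step analysis:
h(Junior) = 0.35·h(Junior) + 0.3·0 + 0.35·1
Solving: h(Junior) = 0.5385.
Starting from Junior, the probability is 0.5385.

0.5385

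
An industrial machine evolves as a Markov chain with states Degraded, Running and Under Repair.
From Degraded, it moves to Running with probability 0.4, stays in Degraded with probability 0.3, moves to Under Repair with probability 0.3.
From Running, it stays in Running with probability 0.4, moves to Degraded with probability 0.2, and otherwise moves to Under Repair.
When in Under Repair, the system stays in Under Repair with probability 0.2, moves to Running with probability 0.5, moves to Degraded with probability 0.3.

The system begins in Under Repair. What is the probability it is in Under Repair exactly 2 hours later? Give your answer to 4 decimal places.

0.3300

Sum over the intermediate state after 1 hour:
P = P(Under Repair→Degraded)·P(Degraded→Under Repair) + P(Under Repair→Running)·P(Running→Under Repair) + P(Under Repair→Under Repair)·P(Under Repair→Under Repair)
  = 0.3×0.3 + 0.5×0.4 + 0.2×0.2
  = 0.0900 + 0.2000 + 0.0400 = 0.3300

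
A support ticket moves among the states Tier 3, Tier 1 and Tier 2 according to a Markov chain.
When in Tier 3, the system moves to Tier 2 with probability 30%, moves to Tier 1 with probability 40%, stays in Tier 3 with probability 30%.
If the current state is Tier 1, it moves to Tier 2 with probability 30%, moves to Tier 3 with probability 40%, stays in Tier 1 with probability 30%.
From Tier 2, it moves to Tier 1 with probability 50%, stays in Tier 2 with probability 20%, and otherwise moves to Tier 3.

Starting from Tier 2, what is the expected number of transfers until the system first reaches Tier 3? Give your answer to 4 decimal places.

Let t(s) be the expected number of transfers to first reach Tier 3 from state s, with t(Tier 3) = 0. Conditioning on the first transfer:
t(Tier 1) = 1 + 0.3·t(Tier 1) + 0.3·t(Tier 2)
t(Tier 2) = 1 + 0.5·t(Tier 1) + 0.2·t(Tier 2)
Solving: t(Tier 1) = 2.6829, t(Tier 2) = 2.9268.
Expected transfers from Tier 2 to Tier 3: 2.9268.

2.9268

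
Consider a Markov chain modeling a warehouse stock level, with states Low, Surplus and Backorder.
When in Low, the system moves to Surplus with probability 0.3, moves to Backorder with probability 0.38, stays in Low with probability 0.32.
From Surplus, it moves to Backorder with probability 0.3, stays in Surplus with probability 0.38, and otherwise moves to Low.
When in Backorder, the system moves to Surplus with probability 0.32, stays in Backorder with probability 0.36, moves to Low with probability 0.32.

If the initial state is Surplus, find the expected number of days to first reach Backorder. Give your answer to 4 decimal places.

Let t(s) be the expected number of days to first reach Backorder from state s, with t(Backorder) = 0. Conditioning on the first day:
t(Low) = 1 + 0.32·t(Low) + 0.3·t(Surplus)
t(Surplus) = 1 + 0.32·t(Low) + 0.38·t(Surplus)
Solving: t(Low) = 2.8256, t(Surplus) = 3.0713.
Expected days from Surplus to Backorder: 3.0713.

3.0713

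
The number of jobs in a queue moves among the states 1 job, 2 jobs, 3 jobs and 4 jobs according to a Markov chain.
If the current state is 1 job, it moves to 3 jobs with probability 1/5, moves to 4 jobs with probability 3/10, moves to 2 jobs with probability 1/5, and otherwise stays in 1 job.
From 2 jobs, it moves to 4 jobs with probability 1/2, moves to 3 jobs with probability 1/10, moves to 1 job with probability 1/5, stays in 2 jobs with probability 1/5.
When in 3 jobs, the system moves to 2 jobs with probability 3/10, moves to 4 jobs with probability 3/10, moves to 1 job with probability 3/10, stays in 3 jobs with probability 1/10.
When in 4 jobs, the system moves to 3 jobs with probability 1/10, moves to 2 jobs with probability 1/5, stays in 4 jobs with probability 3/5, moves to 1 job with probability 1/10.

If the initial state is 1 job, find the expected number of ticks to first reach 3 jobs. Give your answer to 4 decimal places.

Let t(s) be the expected number of ticks to first reach 3 jobs from state s, with t(3 jobs) = 0. Conditioning on the first tick:
t(1 job) = 1 + 0.3·t(1 job) + 0.2·t(2 jobs) + 0.3·t(4 jobs)
t(2 jobs) = 1 + 0.2·t(1 job) + 0.2·t(2 jobs) + 0.5·t(4 jobs)
t(4 jobs) = 1 + 0.1·t(1 job) + 0.2·t(2 jobs) + 0.6·t(4 jobs)
Solving: t(1 job) = 7.6087, t(2 jobs) = 8.5870, t(4 jobs) = 8.6957.
Expected ticks from 1 job to 3 jobs: 7.6087.

7.6087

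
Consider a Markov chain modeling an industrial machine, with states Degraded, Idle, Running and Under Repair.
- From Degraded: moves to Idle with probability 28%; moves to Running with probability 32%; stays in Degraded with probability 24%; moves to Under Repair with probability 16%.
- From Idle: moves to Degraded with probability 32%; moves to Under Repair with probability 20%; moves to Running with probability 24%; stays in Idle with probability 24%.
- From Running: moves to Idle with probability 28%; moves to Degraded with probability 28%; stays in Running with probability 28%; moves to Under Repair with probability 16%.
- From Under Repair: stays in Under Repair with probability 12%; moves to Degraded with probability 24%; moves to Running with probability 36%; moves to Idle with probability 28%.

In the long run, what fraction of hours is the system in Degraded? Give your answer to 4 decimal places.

0.2733

Let the stationary distribution be π with π = πP and π_1 + π_2 + π_3 + π_4 = 1.
π_1 = 0.24·π_1 + 0.32·π_2 + 0.28·π_3 + 0.24·π_4
π_2 = 0.28·π_1 + 0.24·π_2 + 0.28·π_3 + 0.28·π_4
π_3 = 0.32·π_1 + 0.24·π_2 + 0.28·π_3 + 0.36·π_4
Solving with the normalization constraint gives π = (0.2733, 0.2692, 0.2933, 0.1642).
So the stationary probability of Degraded is 0.2733.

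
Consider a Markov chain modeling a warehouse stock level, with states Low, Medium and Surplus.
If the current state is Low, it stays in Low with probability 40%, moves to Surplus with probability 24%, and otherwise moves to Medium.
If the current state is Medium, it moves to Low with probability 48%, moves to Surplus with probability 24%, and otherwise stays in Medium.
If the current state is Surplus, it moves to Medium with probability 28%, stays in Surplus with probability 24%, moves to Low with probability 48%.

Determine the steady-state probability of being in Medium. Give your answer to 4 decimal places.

Let the stationary distribution be π with π = πP and π_1 + π_2 + π_3 = 1.
π_1 = 0.4·π_1 + 0.48·π_2 + 0.48·π_3
π_2 = 0.36·π_1 + 0.28·π_2 + 0.28·π_3
Solving with the normalization constraint gives π = (0.4444, 0.3156, 0.2400).
So the stationary probability of Medium is 0.3156.

0.3156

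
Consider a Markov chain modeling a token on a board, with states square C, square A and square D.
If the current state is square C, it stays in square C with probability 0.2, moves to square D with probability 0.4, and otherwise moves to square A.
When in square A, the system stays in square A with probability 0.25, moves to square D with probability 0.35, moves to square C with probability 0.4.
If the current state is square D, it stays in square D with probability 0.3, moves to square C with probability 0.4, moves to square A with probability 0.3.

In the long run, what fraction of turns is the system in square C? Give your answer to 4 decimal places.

Let the stationary distribution be π with π = πP and π_1 + π_2 + π_3 = 1.
π_1 = 0.2·π_1 + 0.4·π_2 + 0.4·π_3
π_2 = 0.4·π_1 + 0.25·π_2 + 0.3·π_3
Solving with the normalization constraint gives π = (0.3333, 0.3175, 0.3492).
So the stationary probability of square C is 0.3333.

0.3333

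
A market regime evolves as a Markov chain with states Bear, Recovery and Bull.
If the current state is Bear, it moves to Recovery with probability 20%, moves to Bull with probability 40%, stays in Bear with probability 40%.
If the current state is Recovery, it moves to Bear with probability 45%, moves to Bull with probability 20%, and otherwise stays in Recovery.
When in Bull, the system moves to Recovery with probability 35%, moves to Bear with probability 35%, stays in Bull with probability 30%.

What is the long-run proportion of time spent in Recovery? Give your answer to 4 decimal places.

0.2902

Let the stationary distribution be π with π = πP and π_1 + π_2 + π_3 = 1.
π_1 = 0.4·π_1 + 0.45·π_2 + 0.35·π_3
π_2 = 0.2·π_1 + 0.35·π_2 + 0.35·π_3
Solving with the normalization constraint gives π = (0.3990, 0.2902, 0.3109).
So the stationary probability of Recovery is 0.2902.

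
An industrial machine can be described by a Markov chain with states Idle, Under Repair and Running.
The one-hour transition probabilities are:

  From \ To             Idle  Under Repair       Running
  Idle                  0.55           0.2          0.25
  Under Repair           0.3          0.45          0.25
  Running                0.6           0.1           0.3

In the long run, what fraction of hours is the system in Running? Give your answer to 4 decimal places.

Let the stationary distribution be π with π = πP and π_1 + π_2 + π_3 = 1.
π_1 = 0.55·π_1 + 0.3·π_2 + 0.6·π_3
π_2 = 0.2·π_1 + 0.45·π_2 + 0.1·π_3
Solving with the normalization constraint gives π = (0.5053, 0.2316, 0.2632).
So the stationary probability of Running is 0.2632.

0.2632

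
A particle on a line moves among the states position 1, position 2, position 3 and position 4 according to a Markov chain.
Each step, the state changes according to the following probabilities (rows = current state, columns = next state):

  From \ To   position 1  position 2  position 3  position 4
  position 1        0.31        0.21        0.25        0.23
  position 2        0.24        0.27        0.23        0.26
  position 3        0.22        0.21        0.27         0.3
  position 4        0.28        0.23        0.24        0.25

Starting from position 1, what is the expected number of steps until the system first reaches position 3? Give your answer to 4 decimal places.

4.1150

Let t(s) be the expected number of steps to first reach position 3 from state s, with t(position 3) = 0. Conditioning on the first step:
t(position 1) = 1 + 0.31·t(position 1) + 0.21·t(position 2) + 0.23·t(position 4)
t(position 2) = 1 + 0.24·t(position 1) + 0.27·t(position 2) + 0.26·t(position 4)
t(position 4) = 1 + 0.28·t(position 1) + 0.23·t(position 2) + 0.25·t(position 4)
Solving: t(position 1) = 4.1150, t(position 2) = 4.2040, t(position 4) = 4.1588.
Expected steps from position 1 to position 3: 4.1150.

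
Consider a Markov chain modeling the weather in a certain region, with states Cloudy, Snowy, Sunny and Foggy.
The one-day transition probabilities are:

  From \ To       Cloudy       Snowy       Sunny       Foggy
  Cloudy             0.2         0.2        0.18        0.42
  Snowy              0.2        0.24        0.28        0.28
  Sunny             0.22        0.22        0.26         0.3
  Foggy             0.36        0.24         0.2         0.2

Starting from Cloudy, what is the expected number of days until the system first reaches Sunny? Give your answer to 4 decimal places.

4.7953

Let t(s) be the expected number of days to first reach Sunny from state s, with t(Sunny) = 0. Conditioning on the first day:
t(Cloudy) = 1 + 0.2·t(Cloudy) + 0.2·t(Snowy) + 0.42·t(Foggy)
t(Snowy) = 1 + 0.2·t(Cloudy) + 0.24·t(Snowy) + 0.28·t(Foggy)
t(Foggy) = 1 + 0.36·t(Cloudy) + 0.24·t(Snowy) + 0.2·t(Foggy)
Solving: t(Cloudy) = 4.7953, t(Snowy) = 4.3096, t(Foggy) = 4.7007.
Expected days from Cloudy to Sunny: 4.7953.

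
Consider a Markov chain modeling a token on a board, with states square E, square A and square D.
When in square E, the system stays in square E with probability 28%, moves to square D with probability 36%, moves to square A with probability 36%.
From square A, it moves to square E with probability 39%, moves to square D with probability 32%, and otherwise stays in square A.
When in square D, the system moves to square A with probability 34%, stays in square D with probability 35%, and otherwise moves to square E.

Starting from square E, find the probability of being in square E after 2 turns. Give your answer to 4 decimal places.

Sum over the intermediate state after 1 turn:
P = P(square E→square E)·P(square E→square E) + P(square E→square A)·P(square A→square E) + P(square E→square D)·P(square D→square E)
  = 0.28×0.28 + 0.36×0.39 + 0.36×0.31
  = 0.0784 + 0.1404 + 0.1116 = 0.3304

0.3304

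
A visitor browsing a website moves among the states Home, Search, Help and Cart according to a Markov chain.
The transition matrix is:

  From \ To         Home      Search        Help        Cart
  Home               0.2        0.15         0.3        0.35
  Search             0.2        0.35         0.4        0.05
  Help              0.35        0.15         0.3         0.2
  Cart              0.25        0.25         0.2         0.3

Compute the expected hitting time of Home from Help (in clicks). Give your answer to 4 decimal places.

3.3371

Let t(s) be the expected number of clicks to first reach Home from state s, with t(Home) = 0. Conditioning on the first click:
t(Search) = 1 + 0.35·t(Search) + 0.4·t(Help) + 0.05·t(Cart)
t(Help) = 1 + 0.15·t(Search) + 0.3·t(Help) + 0.2·t(Cart)
t(Cart) = 1 + 0.25·t(Search) + 0.2·t(Help) + 0.3·t(Cart)
Solving: t(Search) = 3.8820, t(Help) = 3.3371, t(Cart) = 3.7684.
Expected clicks from Help to Home: 3.3371.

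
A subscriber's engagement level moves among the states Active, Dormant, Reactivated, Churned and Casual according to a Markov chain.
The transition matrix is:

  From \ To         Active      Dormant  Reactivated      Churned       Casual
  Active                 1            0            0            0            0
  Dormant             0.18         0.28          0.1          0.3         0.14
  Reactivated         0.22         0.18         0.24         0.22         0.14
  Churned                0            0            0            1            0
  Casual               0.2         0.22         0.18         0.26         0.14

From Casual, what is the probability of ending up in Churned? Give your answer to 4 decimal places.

0.5686

Let h(s) be the probability of absorption at Churned starting from transient state s. Then h(Churned) = 1 and h(Active) = 0. By first-step analysis:
h(Dormant) = 0.18·0 + 0.28·h(Dormant) + 0.1·h(Reactivated) + 0.3·1 + 0.14·h(Casual)
h(Reactivated) = 0.22·0 + 0.18·h(Dormant) + 0.24·h(Reactivated) + 0.22·1 + 0.14·h(Casual)
h(Casual) = 0.2·0 + 0.22·h(Dormant) + 0.18·h(Reactivated) + 0.26·1 + 0.14·h(Casual)
Solving: h(Dormant) = 0.6018, h(Reactivated) = 0.5367, h(Casual) = 0.5686.
Starting from Casual, the probability is 0.5686.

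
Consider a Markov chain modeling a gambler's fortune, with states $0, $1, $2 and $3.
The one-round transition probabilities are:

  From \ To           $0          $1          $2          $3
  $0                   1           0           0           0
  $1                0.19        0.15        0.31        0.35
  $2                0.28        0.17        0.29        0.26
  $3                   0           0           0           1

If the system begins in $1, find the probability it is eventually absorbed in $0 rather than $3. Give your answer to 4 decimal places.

0.4025

Let h(s) be the probability of absorption at $0 starting from transient state s. Then h($0) = 1 and h($3) = 0. By first-step analysis:
h($1) = 0.19·1 + 0.15·h($1) + 0.31·h($2) + 0.35·0
h($2) = 0.28·1 + 0.17·h($1) + 0.29·h($2) + 0.26·0
Solving: h($1) = 0.4025, h($2) = 0.4907.
Starting from $1, the probability is 0.4025.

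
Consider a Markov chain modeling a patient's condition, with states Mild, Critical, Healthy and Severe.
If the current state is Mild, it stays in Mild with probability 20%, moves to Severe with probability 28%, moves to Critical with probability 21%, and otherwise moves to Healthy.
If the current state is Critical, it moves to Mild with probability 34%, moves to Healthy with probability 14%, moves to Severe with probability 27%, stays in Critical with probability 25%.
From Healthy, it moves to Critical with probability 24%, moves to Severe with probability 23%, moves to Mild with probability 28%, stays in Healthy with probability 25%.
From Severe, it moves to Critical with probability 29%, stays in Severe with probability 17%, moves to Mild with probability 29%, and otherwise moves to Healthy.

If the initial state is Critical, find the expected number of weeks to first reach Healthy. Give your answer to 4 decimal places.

4.6266

Let t(s) be the expected number of weeks to first reach Healthy from state s, with t(Healthy) = 0. Conditioning on the first week:
t(Mild) = 1 + 0.2·t(Mild) + 0.21·t(Critical) + 0.28·t(Severe)
t(Critical) = 1 + 0.34·t(Mild) + 0.25·t(Critical) + 0.27·t(Severe)
t(Severe) = 1 + 0.29·t(Mild) + 0.29·t(Critical) + 0.17·t(Severe)
Solving: t(Mild) = 3.9329, t(Critical) = 4.6266, t(Severe) = 4.1955.
Expected weeks from Critical to Healthy: 4.6266.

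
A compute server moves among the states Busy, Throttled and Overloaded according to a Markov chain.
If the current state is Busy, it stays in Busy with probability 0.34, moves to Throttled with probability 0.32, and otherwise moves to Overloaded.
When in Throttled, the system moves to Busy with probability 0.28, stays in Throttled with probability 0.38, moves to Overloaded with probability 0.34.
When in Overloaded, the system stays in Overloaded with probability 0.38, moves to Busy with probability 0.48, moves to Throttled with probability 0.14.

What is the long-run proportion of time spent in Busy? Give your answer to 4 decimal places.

0.3732

Let the stationary distribution be π with π = πP and π_1 + π_2 + π_3 = 1.
π_1 = 0.34·π_1 + 0.28·π_2 + 0.48·π_3
π_2 = 0.32·π_1 + 0.38·π_2 + 0.14·π_3
Solving with the normalization constraint gives π = (0.3732, 0.2726, 0.3542).
So the stationary probability of Busy is 0.3732.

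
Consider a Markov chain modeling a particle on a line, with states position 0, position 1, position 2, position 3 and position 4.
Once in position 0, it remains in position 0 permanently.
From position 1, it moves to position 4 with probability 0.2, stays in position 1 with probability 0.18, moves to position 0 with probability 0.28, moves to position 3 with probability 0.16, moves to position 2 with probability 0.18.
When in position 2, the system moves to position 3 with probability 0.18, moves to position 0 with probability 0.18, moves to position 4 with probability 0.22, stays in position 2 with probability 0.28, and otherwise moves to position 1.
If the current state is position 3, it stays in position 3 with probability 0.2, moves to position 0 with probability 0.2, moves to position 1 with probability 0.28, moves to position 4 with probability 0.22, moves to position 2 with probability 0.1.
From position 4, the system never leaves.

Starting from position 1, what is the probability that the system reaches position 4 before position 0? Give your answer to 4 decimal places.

0.4552

Let h(s) be the probability of absorption at position 4 starting from transient state s. Then h(position 4) = 1 and h(position 0) = 0. By first-step analysis:
h(position 1) = 0.28·0 + 0.18·h(position 1) + 0.18·h(position 2) + 0.16·h(position 3) + 0.2·1
h(position 2) = 0.18·0 + 0.14·h(position 1) + 0.28·h(position 2) + 0.18·h(position 3) + 0.22·1
h(position 3) = 0.2·0 + 0.28·h(position 1) + 0.1·h(position 2) + 0.2·h(position 3) + 0.22·1
Solving: h(position 1) = 0.4552, h(position 2) = 0.5189, h(position 3) = 0.4992.
Starting from position 1, the probability is 0.4552.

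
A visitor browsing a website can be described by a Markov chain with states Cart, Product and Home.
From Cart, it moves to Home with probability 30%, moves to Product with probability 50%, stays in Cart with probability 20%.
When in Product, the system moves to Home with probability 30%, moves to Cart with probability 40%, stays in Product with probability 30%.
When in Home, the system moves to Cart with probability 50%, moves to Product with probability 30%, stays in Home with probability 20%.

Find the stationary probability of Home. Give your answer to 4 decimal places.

Let the stationary distribution be π with π = πP and π_1 + π_2 + π_3 = 1.
π_1 = 0.2·π_1 + 0.4·π_2 + 0.5·π_3
π_2 = 0.5·π_1 + 0.3·π_2 + 0.3·π_3
Solving with the normalization constraint gives π = (0.3561, 0.3712, 0.2727).
So the stationary probability of Home is 0.2727.

0.2727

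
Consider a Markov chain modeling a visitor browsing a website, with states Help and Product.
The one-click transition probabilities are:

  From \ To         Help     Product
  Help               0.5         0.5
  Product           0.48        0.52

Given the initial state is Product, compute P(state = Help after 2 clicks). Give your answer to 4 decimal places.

Sum over the intermediate state after 1 click:
P = P(Product→Help)·P(Help→Help) + P(Product→Product)·P(Product→Help)
  = 0.48×0.5 + 0.52×0.48
  = 0.2400 + 0.2496 = 0.4896

0.4896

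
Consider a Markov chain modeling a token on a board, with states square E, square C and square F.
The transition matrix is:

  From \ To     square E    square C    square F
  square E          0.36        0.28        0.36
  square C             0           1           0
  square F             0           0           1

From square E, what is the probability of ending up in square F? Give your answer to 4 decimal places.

0.5625

Let h(s) be the probability of absorption at square F starting from transient state s. Then h(square F) = 1 and h(square C) = 0. By first-step analysis:
h(square E) = 0.36·h(square E) + 0.28·0 + 0.36·1
Solving: h(square E) = 0.5625.
Starting from square E, the probability is 0.5625.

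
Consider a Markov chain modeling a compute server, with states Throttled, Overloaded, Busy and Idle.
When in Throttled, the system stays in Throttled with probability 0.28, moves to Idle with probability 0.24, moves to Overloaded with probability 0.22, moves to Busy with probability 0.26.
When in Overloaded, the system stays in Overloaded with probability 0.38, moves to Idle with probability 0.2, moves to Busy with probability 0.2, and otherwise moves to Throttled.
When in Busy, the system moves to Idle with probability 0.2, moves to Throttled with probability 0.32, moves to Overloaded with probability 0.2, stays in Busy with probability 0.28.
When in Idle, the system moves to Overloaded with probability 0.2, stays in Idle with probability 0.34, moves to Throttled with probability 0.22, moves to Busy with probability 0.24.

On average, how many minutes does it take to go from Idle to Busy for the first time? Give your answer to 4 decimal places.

Let t(s) be the expected number of minutes to first reach Busy from state s, with t(Busy) = 0. Conditioning on the first minute:
t(Throttled) = 1 + 0.28·t(Throttled) + 0.22·t(Overloaded) + 0.24·t(Idle)
t(Overloaded) = 1 + 0.22·t(Throttled) + 0.38·t(Overloaded) + 0.2·t(Idle)
t(Idle) = 1 + 0.22·t(Throttled) + 0.2·t(Overloaded) + 0.34·t(Idle)
Solving: t(Throttled) = 4.1746, t(Overloaded) = 4.4687, t(Idle) = 4.2608.
Expected minutes from Idle to Busy: 4.2608.

4.2608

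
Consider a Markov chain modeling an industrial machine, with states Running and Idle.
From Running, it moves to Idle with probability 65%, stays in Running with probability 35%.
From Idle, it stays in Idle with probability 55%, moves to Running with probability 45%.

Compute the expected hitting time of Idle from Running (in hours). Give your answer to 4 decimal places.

1.5385

Let t(s) be the expected number of hours to first reach Idle from state s, with t(Idle) = 0. Conditioning on the first hour:
t(Running) = 1 + 0.35·t(Running)
Solving: t(Running) = 1.5385.
Expected hours from Running to Idle: 1.5385.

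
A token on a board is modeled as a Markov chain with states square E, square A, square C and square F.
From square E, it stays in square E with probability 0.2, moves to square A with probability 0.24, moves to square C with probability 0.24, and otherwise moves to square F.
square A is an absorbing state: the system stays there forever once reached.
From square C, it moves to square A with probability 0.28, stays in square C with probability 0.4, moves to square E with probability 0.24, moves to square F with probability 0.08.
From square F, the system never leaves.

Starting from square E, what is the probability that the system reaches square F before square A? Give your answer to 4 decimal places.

Let h(s) be the probability of absorption at square F starting from transient state s. Then h(square F) = 1 and h(square A) = 0. By first-step analysis:
h(square E) = 0.2·h(square E) + 0.24·0 + 0.24·h(square C) + 0.32·1
h(square C) = 0.24·h(square E) + 0.28·0 + 0.4·h(square C) + 0.08·1
Solving: h(square E) = 0.5000, h(square C) = 0.3333.
Starting from square E, the probability is 0.5000.

0.5000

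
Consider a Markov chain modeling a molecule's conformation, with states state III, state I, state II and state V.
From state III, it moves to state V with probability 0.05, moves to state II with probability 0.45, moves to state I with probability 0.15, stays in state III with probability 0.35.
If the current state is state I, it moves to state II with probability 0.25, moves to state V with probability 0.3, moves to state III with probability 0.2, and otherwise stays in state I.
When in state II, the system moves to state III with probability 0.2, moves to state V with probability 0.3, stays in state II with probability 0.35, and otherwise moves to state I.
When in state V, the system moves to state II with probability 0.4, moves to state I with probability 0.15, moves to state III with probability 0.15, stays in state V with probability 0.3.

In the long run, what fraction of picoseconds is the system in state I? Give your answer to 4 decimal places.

Let the stationary distribution be π with π = πP and π_1 + π_2 + π_3 + π_4 = 1.
π_1 = 0.35·π_1 + 0.2·π_2 + 0.2·π_3 + 0.15·π_4
π_2 = 0.15·π_1 + 0.25·π_2 + 0.15·π_3 + 0.15·π_4
π_3 = 0.45·π_1 + 0.25·π_2 + 0.35·π_3 + 0.4·π_4
Solving with the normalization constraint gives π = (0.2209, 0.1667, 0.3677, 0.2448).
So the stationary probability of state I is 0.1667.

0.1667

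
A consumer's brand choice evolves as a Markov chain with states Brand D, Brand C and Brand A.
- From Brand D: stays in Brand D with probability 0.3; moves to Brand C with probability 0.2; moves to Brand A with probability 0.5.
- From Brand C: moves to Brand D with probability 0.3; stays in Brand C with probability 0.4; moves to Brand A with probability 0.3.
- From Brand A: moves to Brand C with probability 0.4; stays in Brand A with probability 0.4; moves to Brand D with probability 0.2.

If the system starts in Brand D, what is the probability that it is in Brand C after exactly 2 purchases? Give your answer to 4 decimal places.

Sum over the intermediate state after 1 purchase:
P = P(Brand D→Brand D)·P(Brand D→Brand C) + P(Brand D→Brand C)·P(Brand C→Brand C) + P(Brand D→Brand A)·P(Brand A→Brand C)
  = 0.3×0.2 + 0.2×0.4 + 0.5×0.4
  = 0.0600 + 0.0800 + 0.2000 = 0.3400

0.3400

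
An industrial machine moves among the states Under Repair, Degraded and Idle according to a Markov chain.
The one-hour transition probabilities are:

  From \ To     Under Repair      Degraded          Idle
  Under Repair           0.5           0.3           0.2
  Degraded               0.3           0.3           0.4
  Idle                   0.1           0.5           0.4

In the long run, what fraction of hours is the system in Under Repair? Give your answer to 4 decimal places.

0.2895

Let the stationary distribution be π with π = πP and π_1 + π_2 + π_3 = 1.
π_1 = 0.5·π_1 + 0.3·π_2 + 0.1·π_3
π_2 = 0.3·π_1 + 0.3·π_2 + 0.5·π_3
Solving with the normalization constraint gives π = (0.2895, 0.3684, 0.3421).
So the stationary probability of Under Repair is 0.2895.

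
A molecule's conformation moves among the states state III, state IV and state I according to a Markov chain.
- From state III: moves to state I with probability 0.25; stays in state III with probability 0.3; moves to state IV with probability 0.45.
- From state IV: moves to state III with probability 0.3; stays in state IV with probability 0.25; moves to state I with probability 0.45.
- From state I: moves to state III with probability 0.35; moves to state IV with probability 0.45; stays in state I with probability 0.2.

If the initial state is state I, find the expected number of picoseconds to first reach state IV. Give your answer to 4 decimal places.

Let t(s) be the expected number of picoseconds to first reach state IV from state s, with t(state IV) = 0. Conditioning on the first picosecond:
t(state III) = 1 + 0.3·t(state III) + 0.25·t(state I)
t(state I) = 1 + 0.35·t(state III) + 0.2·t(state I)
Solving: t(state III) = 2.2222, t(state I) = 2.2222.
Expected picoseconds from state I to state IV: 2.2222.

2.2222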